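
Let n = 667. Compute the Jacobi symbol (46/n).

0

Pull out 2: since 667 ≡ 3 (mod 8), (2/667) = -1.
Reciprocity: 23 ≡ 3 and 667 ≡ 3 (mod 4), so (23/667) = −(667/23).
Reduce top mod 23: now compute (0/23).
Top reduces to 0: gcd > 1, so the symbol is 0.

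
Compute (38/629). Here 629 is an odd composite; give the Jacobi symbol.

1

Pull out 2: since 629 ≡ 5 (mod 8), (2/629) = -1.
Reciprocity: 19 ≡ 3 and 629 ≡ 1 (mod 4), so (19/629) = +(629/19).
Reduce top mod 19: now compute (2/19).
Pull out 2: since 19 ≡ 3 (mod 8), (2/19) = -1.
Reached (1/19) = 1. Collecting the sign flips along the way, the symbol is +1.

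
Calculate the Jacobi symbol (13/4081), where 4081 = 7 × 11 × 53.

1

Reciprocity: 13 ≡ 1 and 4081 ≡ 1 (mod 4), so (13/4081) = +(4081/13).
Reduce top mod 13: now compute (12/13).
Pull out 2^2: since 13 ≡ 5 (mod 8), (2/13) = -1, so (2/13)^2 = +1.
Reciprocity: 3 ≡ 3 and 13 ≡ 1 (mod 4), so (3/13) = +(13/3).
Reduce top mod 3: now compute (1/3).
Reached (1/3) = 1. Collecting the sign flips along the way, the symbol is +1.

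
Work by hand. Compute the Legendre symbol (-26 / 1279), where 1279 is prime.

1

First reduce: -26 ≡ 1253 (mod 1279).
Reciprocity: 1253 ≡ 1 and 1279 ≡ 3 (mod 4), so (1253/1279) = +(1279/1253).
Reduce top mod 1253: now compute (26/1253).
Pull out 2: since 1253 ≡ 5 (mod 8), (2/1253) = -1.
Reciprocity: 13 ≡ 1 and 1253 ≡ 1 (mod 4), so (13/1253) = +(1253/13).
Reduce top mod 13: now compute (5/13).
Reciprocity: 5 ≡ 1 and 13 ≡ 1 (mod 4), so (5/13) = +(13/5).
Reduce top mod 5: now compute (3/5).
Reciprocity: 3 ≡ 3 and 5 ≡ 1 (mod 4), so (3/5) = +(5/3).
Reduce top mod 3: now compute (2/3).
Pull out 2: since 3 ≡ 3 (mod 8), (2/3) = -1.
Reached (1/3) = 1. Collecting the sign flips along the way, the symbol is +1.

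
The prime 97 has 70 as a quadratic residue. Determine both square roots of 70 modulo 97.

19, 78

97 ≡ 1 (mod 4), so we find a root by search.
Trying successive values, 19² = 361 ≡ 70 (mod 97). The other root is 97 − 19 = 78.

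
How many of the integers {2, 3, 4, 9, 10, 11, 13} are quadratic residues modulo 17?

(2/17) = +1 → QR.
(3/17) = -1 → non-residue.
(4/17) = +1 → QR.
(9/17) = +1 → QR.
(10/17) = -1 → non-residue.
(11/17) = -1 → non-residue.
(13/17) = +1 → QR.
Total quadratic residues among the 7: 4.

4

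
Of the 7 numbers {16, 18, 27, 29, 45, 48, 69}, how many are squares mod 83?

(16/83) = +1 → QR.
(18/83) = -1 → non-residue.
(27/83) = +1 → QR.
(29/83) = +1 → QR.
(45/83) = -1 → non-residue.
(48/83) = +1 → QR.
(69/83) = +1 → QR.
Total quadratic residues among the 7: 5.

5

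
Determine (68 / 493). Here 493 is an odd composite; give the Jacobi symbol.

0

Pull out 2^2: since 493 ≡ 5 (mod 8), (2/493) = -1, so (2/493)^2 = +1.
Reciprocity: 17 ≡ 1 and 493 ≡ 1 (mod 4), so (17/493) = +(493/17).
Reduce top mod 17: now compute (0/17).
Top reduces to 0: gcd > 1, so the symbol is 0.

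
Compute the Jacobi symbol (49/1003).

1

Reciprocity: 49 ≡ 1 and 1003 ≡ 3 (mod 4), so (49/1003) = +(1003/49).
Reduce top mod 49: now compute (23/49).
Reciprocity: 23 ≡ 3 and 49 ≡ 1 (mod 4), so (23/49) = +(49/23).
Reduce top mod 23: now compute (3/23).
Reciprocity: 3 ≡ 3 and 23 ≡ 3 (mod 4), so (3/23) = −(23/3).
Reduce top mod 3: now compute (2/3).
Pull out 2: since 3 ≡ 3 (mod 8), (2/3) = -1.
Reached (1/3) = 1. Collecting the sign flips along the way, the symbol is +1.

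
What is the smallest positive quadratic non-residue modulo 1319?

13

(2/1319) = +1, so 2 is a residue.
(3/1319) = +1, so 3 is a residue.
(4/1319) = +1, so 4 is a residue.
(5/1319) = +1, so 5 is a residue.
(6/1319) = +1, so 6 is a residue.
(7/1319) = +1, so 7 is a residue.
(8/1319) = +1, so 8 is a residue.
(9/1319) = +1, so 9 is a residue.
(10/1319) = +1, so 10 is a residue.
(11/1319) = +1, so 11 is a residue.
(12/1319) = +1, so 12 is a residue.
(13/1319) = −1, so 13 is the smallest positive non-residue mod 1319.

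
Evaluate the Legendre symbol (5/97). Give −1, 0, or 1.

-1

Reciprocity: 5 ≡ 1 and 97 ≡ 1 (mod 4), so (5/97) = +(97/5).
Reduce top mod 5: now compute (2/5).
Pull out 2: since 5 ≡ 5 (mod 8), (2/5) = -1.
Reached (1/5) = 1. Collecting the sign flips along the way, the symbol is -1.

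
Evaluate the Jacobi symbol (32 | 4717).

Pull out 2^5: since 4717 ≡ 5 (mod 8), (2/4717) = -1, so (2/4717)^5 = -1.
Reached (1/4717) = 1. Collecting the sign flips along the way, the symbol is -1.

-1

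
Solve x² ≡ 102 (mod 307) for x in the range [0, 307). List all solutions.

Since 307 ≡ 3 (mod 4), a square root of 102 is 102^((307+1)/4) = 102^77 mod 307.
Repeated squaring: 102^2≡273, 102^4≡235, 102^8≡272, 102^16≡304, 102^32≡9, 102^64≡81 (mod 307).
102^77 = 102^(64+8+4+1) ≡ 114 (mod 307).
Check: 114² = 12996 ≡ 102 (mod 307). The two roots are 114 and 193.

114, 193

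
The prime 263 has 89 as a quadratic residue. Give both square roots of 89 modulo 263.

103, 160

Since 263 ≡ 3 (mod 4), a square root of 89 is 89^((263+1)/4) = 89^66 mod 263.
Repeated squaring: 89^2≡31, 89^4≡172, 89^8≡128, 89^16≡78, 89^32≡35, 89^64≡173 (mod 263).
89^66 = 89^(64+2) ≡ 103 (mod 263).
Check: 103² = 10609 ≡ 89 (mod 263). The two roots are 103 and 160.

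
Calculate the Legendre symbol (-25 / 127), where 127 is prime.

-1

First reduce: -25 ≡ 102 (mod 127).
Pull out 2: since 127 ≡ 7 (mod 8), (2/127) = +1.
Reciprocity: 51 ≡ 3 and 127 ≡ 3 (mod 4), so (51/127) = −(127/51).
Reduce top mod 51: now compute (25/51).
Reciprocity: 25 ≡ 1 and 51 ≡ 3 (mod 4), so (25/51) = +(51/25).
Reduce top mod 25: now compute (1/25).
Reached (1/25) = 1. Collecting the sign flips along the way, the symbol is -1.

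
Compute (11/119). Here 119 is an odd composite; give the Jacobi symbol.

Reciprocity: 11 ≡ 3 and 119 ≡ 3 (mod 4), so (11/119) = −(119/11).
Reduce top mod 11: now compute (9/11).
Reciprocity: 9 ≡ 1 and 11 ≡ 3 (mod 4), so (9/11) = +(11/9).
Reduce top mod 9: now compute (2/9).
Pull out 2: since 9 ≡ 1 (mod 8), (2/9) = +1.
Reached (1/9) = 1. Collecting the sign flips along the way, the symbol is -1.

-1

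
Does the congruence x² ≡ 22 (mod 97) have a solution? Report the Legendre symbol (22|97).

Euler's criterion: (22/97) ≡ 22^48 (mod 97).
22^2 ≡ 96 (mod 97)
22^4 ≡ 1 (mod 97)
22^8 ≡ 1 (mod 97)
22^16 ≡ 1 (mod 97)
22^32 ≡ 1 (mod 97)
22^48 = 22^(32+16) ≡ 1 (mod 97).
Result is 1, so (22/97) = 1.

1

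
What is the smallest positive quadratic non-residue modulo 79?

(2/79) = +1, so 2 is a residue.
(3/79) = −1, so 3 is the smallest positive non-residue mod 79.

3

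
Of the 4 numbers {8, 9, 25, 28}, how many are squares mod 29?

3

(8/29) = -1 → non-residue.
(9/29) = +1 → QR.
(25/29) = +1 → QR.
(28/29) = +1 → QR.
Total quadratic residues among the 4: 3.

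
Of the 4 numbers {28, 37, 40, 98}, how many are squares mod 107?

(28/107) = -1 → non-residue.
(37/107) = +1 → QR.
(40/107) = +1 → QR.
(98/107) = -1 → non-residue.
Total quadratic residues among the 4: 2.

2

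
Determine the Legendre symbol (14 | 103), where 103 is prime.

Euler's criterion: (14/103) ≡ 14^51 (mod 103).
14^2 ≡ 93 (mod 103)
14^4 ≡ 100 (mod 103)
14^8 ≡ 9 (mod 103)
14^16 ≡ 81 (mod 103)
14^32 ≡ 72 (mod 103)
14^51 = 14^(32+16+2+1) ≡ 1 (mod 103).
Result is 1, so (14/103) = 1.

1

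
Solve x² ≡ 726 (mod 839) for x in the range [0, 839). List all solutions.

345, 494

Since 839 ≡ 3 (mod 4), a square root of 726 is 726^((839+1)/4) = 726^210 mod 839.
Repeated squaring: 726^2≡184, 726^4≡296, 726^8≡360, 726^16≡394, 726^32≡21, 726^64≡441, 726^128≡672 (mod 839).
726^210 = 726^(128+64+16+2) ≡ 345 (mod 839).
Check: 345² = 119025 ≡ 726 (mod 839). The two roots are 345 and 494.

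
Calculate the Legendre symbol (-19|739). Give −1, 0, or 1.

Euler's criterion: (-19/739) ≡ 720^369 (mod 739).
720^2 ≡ 361 (mod 739)
720^4 ≡ 257 (mod 739)
720^8 ≡ 278 (mod 739)
720^16 ≡ 428 (mod 739)
720^32 ≡ 651 (mod 739)
720^64 ≡ 354 (mod 739)
720^128 ≡ 425 (mod 739)
720^256 ≡ 309 (mod 739)
720^369 = 720^(256+64+32+16+1) ≡ 1 (mod 739).
Result is 1, so (-19/739) = 1.

1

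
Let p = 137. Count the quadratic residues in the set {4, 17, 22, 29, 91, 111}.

3

(4/137) = +1 → QR.
(17/137) = +1 → QR.
(22/137) = +1 → QR.
(29/137) = -1 → non-residue.
(91/137) = -1 → non-residue.
(111/137) = -1 → non-residue.
Total quadratic residues among the 6: 3.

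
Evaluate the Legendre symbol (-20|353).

-1

First reduce: -20 ≡ 333 (mod 353).
Reciprocity: 333 ≡ 1 and 353 ≡ 1 (mod 4), so (333/353) = +(353/333).
Reduce top mod 333: now compute (20/333).
Pull out 2^2: since 333 ≡ 5 (mod 8), (2/333) = -1, so (2/333)^2 = +1.
Reciprocity: 5 ≡ 1 and 333 ≡ 1 (mod 4), so (5/333) = +(333/5).
Reduce top mod 5: now compute (3/5).
Reciprocity: 3 ≡ 3 and 5 ≡ 1 (mod 4), so (3/5) = +(5/3).
Reduce top mod 3: now compute (2/3).
Pull out 2: since 3 ≡ 3 (mod 8), (2/3) = -1.
Reached (1/3) = 1. Collecting the sign flips along the way, the symbol is -1.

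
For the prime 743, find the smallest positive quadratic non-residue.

(2/743) = +1, so 2 is a residue.
(3/743) = +1, so 3 is a residue.
(4/743) = +1, so 4 is a residue.
(5/743) = −1, so 5 is the smallest positive non-residue mod 743.

5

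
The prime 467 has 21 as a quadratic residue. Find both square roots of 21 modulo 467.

Since 467 ≡ 3 (mod 4), a square root of 21 is 21^((467+1)/4) = 21^117 mod 467.
Repeated squaring: 21^2≡441, 21^4≡209, 21^8≡250, 21^16≡389, 21^32≡13, 21^64≡169 (mod 467).
21^117 = 21^(64+32+16+4+1) ≡ 75 (mod 467).
Check: 75² = 5625 ≡ 21 (mod 467). The two roots are 75 and 392.

75, 392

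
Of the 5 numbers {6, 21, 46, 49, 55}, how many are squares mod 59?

3

(6/59) = -1 → non-residue.
(21/59) = +1 → QR.
(46/59) = +1 → QR.
(49/59) = +1 → QR.
(55/59) = -1 → non-residue.
Total quadratic residues among the 5: 3.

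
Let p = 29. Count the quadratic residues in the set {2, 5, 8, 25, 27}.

(2/29) = -1 → non-residue.
(5/29) = +1 → QR.
(8/29) = -1 → non-residue.
(25/29) = +1 → QR.
(27/29) = -1 → non-residue.
Total quadratic residues among the 5: 2.

2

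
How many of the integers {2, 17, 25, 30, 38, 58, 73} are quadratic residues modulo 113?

(2/113) = +1 → QR.
(17/113) = -1 → non-residue.
(25/113) = +1 → QR.
(30/113) = +1 → QR.
(38/113) = -1 → non-residue.
(58/113) = -1 → non-residue.
(73/113) = -1 → non-residue.
Total quadratic residues among the 7: 3.

3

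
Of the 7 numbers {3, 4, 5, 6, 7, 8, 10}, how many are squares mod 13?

3

(3/13) = +1 → QR.
(4/13) = +1 → QR.
(5/13) = -1 → non-residue.
(6/13) = -1 → non-residue.
(7/13) = -1 → non-residue.
(8/13) = -1 → non-residue.
(10/13) = +1 → QR.
Total quadratic residues among the 7: 3.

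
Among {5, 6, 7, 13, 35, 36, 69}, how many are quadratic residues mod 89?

(5/89) = +1 → QR.
(6/89) = -1 → non-residue.
(7/89) = -1 → non-residue.
(13/89) = -1 → non-residue.
(35/89) = -1 → non-residue.
(36/89) = +1 → QR.
(69/89) = +1 → QR.
Total quadratic residues among the 7: 3.

3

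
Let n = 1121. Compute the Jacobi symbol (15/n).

-1

Reciprocity: 15 ≡ 3 and 1121 ≡ 1 (mod 4), so (15/1121) = +(1121/15).
Reduce top mod 15: now compute (11/15).
Reciprocity: 11 ≡ 3 and 15 ≡ 3 (mod 4), so (11/15) = −(15/11).
Reduce top mod 11: now compute (4/11).
Pull out 2^2: since 11 ≡ 3 (mod 8), (2/11) = -1, so (2/11)^2 = +1.
Reached (1/11) = 1. Collecting the sign flips along the way, the symbol is -1.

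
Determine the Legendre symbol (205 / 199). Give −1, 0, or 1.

-1

First reduce: 205 ≡ 6 (mod 199).
Pull out 2: since 199 ≡ 7 (mod 8), (2/199) = +1.
Reciprocity: 3 ≡ 3 and 199 ≡ 3 (mod 4), so (3/199) = −(199/3).
Reduce top mod 3: now compute (1/3).
Reached (1/3) = 1. Collecting the sign flips along the way, the symbol is -1.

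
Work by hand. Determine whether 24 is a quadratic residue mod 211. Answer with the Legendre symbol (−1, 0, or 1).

Euler's criterion: (24/211) ≡ 24^105 (mod 211).
24^2 ≡ 154 (mod 211)
24^4 ≡ 84 (mod 211)
24^8 ≡ 93 (mod 211)
24^16 ≡ 209 (mod 211)
24^32 ≡ 4 (mod 211)
24^64 ≡ 16 (mod 211)
24^105 = 24^(64+32+8+1) ≡ 1 (mod 211).
Result is 1, so (24/211) = 1.

1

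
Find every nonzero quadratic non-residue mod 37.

2, 5, 6, 8, 13, 14, 15, 17, 18, 19, 20, 22, 23, 24, 29, 31, 32, 35

Square k = 1,…,18 (k and 37−k give the same square):
1²=1, 2²=4, 3²=9, 4²=16, 5²=25, 6²=36, 7²≡12, 8²≡27, 9²≡7, 10²≡26, 11²≡10, 12²≡33, 13²≡21, 14²≡11, 15²≡3, 16²≡34, 17²≡30, 18²≡28 (mod 37).
The residues are {1, 3, 4, 7, 9, 10, 11, 12, 16, 21, 25, 26, 27, 28, 30, 33, 34, 36}; the non-residues are the remaining 18 nonzero classes.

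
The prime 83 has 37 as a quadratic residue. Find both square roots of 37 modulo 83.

Since 83 ≡ 3 (mod 4), a square root of 37 is 37^((83+1)/4) = 37^21 mod 83.
Repeated squaring: 37^2≡41, 37^4≡21, 37^8≡26, 37^16≡12 (mod 83).
37^21 = 37^(16+4+1) ≡ 28 (mod 83).
Check: 28² = 784 ≡ 37 (mod 83). The two roots are 28 and 55.

28, 55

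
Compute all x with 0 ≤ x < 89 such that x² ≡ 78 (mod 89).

89 ≡ 1 (mod 4), so we find a root by search.
Trying successive values, 16² = 256 ≡ 78 (mod 89). The other root is 89 − 16 = 73.

16, 73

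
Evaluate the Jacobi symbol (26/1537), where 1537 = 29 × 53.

Pull out 2: since 1537 ≡ 1 (mod 8), (2/1537) = +1.
Reciprocity: 13 ≡ 1 and 1537 ≡ 1 (mod 4), so (13/1537) = +(1537/13).
Reduce top mod 13: now compute (3/13).
Reciprocity: 3 ≡ 3 and 13 ≡ 1 (mod 4), so (3/13) = +(13/3).
Reduce top mod 3: now compute (1/3).
Reached (1/3) = 1. Collecting the sign flips along the way, the symbol is +1.

1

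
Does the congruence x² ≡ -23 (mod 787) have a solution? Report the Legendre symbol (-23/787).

-1

Euler's criterion: (-23/787) ≡ 764^393 (mod 787).
764^2 ≡ 529 (mod 787)
764^4 ≡ 456 (mod 787)
764^8 ≡ 168 (mod 787)
764^16 ≡ 679 (mod 787)
764^32 ≡ 646 (mod 787)
764^64 ≡ 206 (mod 787)
764^128 ≡ 725 (mod 787)
764^256 ≡ 696 (mod 787)
764^393 = 764^(256+128+8+1) ≡ 786 (mod 787).
Result is 786 ≡ −1, so (-23/787) = −1.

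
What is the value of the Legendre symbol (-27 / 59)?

-1

First reduce: -27 ≡ 32 (mod 59).
Pull out 2^5: since 59 ≡ 3 (mod 8), (2/59) = -1, so (2/59)^5 = -1.
Reached (1/59) = 1. Collecting the sign flips along the way, the symbol is -1.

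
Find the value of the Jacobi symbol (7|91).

Reciprocity: 7 ≡ 3 and 91 ≡ 3 (mod 4), so (7/91) = −(91/7).
Reduce top mod 7: now compute (0/7).
Top reduces to 0: gcd > 1, so the symbol is 0.

0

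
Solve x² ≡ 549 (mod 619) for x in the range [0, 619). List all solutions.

Since 619 ≡ 3 (mod 4), a square root of 549 is 549^((619+1)/4) = 549^155 mod 619.
Repeated squaring: 549^2≡567, 549^4≡228, 549^8≡607, 549^16≡144, 549^32≡309, 549^64≡155, 549^128≡503 (mod 619).
549^155 = 549^(128+16+8+2+1) ≡ 564 (mod 619).
Check: 564² = 318096 ≡ 549 (mod 619). The two roots are 55 and 564.

55, 564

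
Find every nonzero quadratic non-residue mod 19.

Square k = 1,…,9 (k and 19−k give the same square):
1²=1, 2²=4, 3²=9, 4²=16, 5²≡6, 6²≡17, 7²≡11, 8²≡7, 9²≡5 (mod 19).
The residues are {1, 4, 5, 6, 7, 9, 11, 16, 17}; the non-residues are the remaining 9 nonzero classes.

2 3 8 10 12 13 14 15 18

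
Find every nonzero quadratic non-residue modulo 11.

Square k = 1,…,5 (k and 11−k give the same square):
1²=1, 2²=4, 3²=9, 4²≡5, 5²≡3 (mod 11).
The residues are {1, 3, 4, 5, 9}; the non-residues are the remaining 5 nonzero classes.

2, 6, 7, 8, 10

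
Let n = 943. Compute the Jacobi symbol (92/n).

0

Pull out 2^2: since 943 ≡ 7 (mod 8), (2/943) = +1, so (2/943)^2 = +1.
Reciprocity: 23 ≡ 3 and 943 ≡ 3 (mod 4), so (23/943) = −(943/23).
Reduce top mod 23: now compute (0/23).
Top reduces to 0: gcd > 1, so the symbol is 0.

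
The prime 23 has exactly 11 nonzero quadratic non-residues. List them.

5, 7, 10, 11, 14, 15, 17, 19, 20, 21, 22

Square k = 1,…,11 (k and 23−k give the same square):
1²=1, 2²=4, 3²=9, 4²=16, 5²≡2, 6²≡13, 7²≡3, 8²≡18, 9²≡12, 10²≡8, 11²≡6 (mod 23).
The residues are {1, 2, 3, 4, 6, 8, 9, 12, 13, 16, 18}; the non-residues are the remaining 11 nonzero classes.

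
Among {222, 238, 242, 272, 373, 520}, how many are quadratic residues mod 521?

4

(222/521) = -1 → non-residue.
(238/521) = +1 → QR.
(242/521) = +1 → QR.
(272/521) = -1 → non-residue.
(373/521) = +1 → QR.
(520/521) = +1 → QR.
Total quadratic residues among the 6: 4.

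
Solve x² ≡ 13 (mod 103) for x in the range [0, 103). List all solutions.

Since 103 ≡ 3 (mod 4), a square root of 13 is 13^((103+1)/4) = 13^26 mod 103.
Repeated squaring: 13^2≡66, 13^4≡30, 13^8≡76, 13^16≡8 (mod 103).
13^26 = 13^(16+8+2) ≡ 61 (mod 103).
Check: 61² = 3721 ≡ 13 (mod 103). The two roots are 42 and 61.

42, 61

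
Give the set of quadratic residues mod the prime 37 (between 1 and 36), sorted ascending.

1,3,4,7,9,10,11,12,16,21,25,26,27,28,30,33,34,36

Square k = 1,…,18 (k and 37−k give the same square):
1²=1, 2²=4, 3²=9, 4²=16, 5²=25, 6²=36, 7²≡12, 8²≡27, 9²≡7, 10²≡26, 11²≡10, 12²≡33, 13²≡21, 14²≡11, 15²≡3, 16²≡34, 17²≡30, 18²≡28 (mod 37).
So the quadratic residues mod 37 are {1, 3, 4, 7, 9, 10, 11, 12, 16, 21, 25, 26, 27, 28, 30, 33, 34, 36}.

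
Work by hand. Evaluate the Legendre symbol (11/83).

1

Euler's criterion: (11/83) ≡ 11^41 (mod 83).
11^2 ≡ 38 (mod 83)
11^4 ≡ 33 (mod 83)
11^8 ≡ 10 (mod 83)
11^16 ≡ 17 (mod 83)
11^32 ≡ 40 (mod 83)
11^41 = 11^(32+8+1) ≡ 1 (mod 83).
Result is 1, so (11/83) = 1.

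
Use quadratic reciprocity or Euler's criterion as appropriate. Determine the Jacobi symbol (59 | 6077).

Reciprocity: 59 ≡ 3 and 6077 ≡ 1 (mod 4), so (59/6077) = +(6077/59).
Reduce top mod 59: now compute (0/59).
Top reduces to 0: gcd > 1, so the symbol is 0.

0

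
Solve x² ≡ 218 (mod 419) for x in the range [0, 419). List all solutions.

Since 419 ≡ 3 (mod 4), a square root of 218 is 218^((419+1)/4) = 218^105 mod 419.
Repeated squaring: 218^2≡177, 218^4≡323, 218^8≡417, 218^16≡4, 218^32≡16, 218^64≡256 (mod 419).
218^105 = 218^(64+32+8+1) ≡ 341 (mod 419).
Check: 341² = 116281 ≡ 218 (mod 419). The two roots are 78 and 341.

78, 341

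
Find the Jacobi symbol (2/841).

1

Pull out 2: since 841 ≡ 1 (mod 8), (2/841) = +1.
Reached (1/841) = 1. Collecting the sign flips along the way, the symbol is +1.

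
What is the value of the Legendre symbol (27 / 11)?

1

First reduce: 27 ≡ 5 (mod 11).
Reciprocity: 5 ≡ 1 and 11 ≡ 3 (mod 4), so (5/11) = +(11/5).
Reduce top mod 5: now compute (1/5).
Reached (1/5) = 1. Collecting the sign flips along the way, the symbol is +1.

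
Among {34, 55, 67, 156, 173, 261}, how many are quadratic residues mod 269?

4

(34/269) = +1 → QR.
(55/269) = +1 → QR.
(67/269) = +1 → QR.
(156/269) = -1 → non-residue.
(173/269) = +1 → QR.
(261/269) = -1 → non-residue.
Total quadratic residues among the 6: 4.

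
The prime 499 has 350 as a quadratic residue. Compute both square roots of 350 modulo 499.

Since 499 ≡ 3 (mod 4), a square root of 350 is 350^((499+1)/4) = 350^125 mod 499.
Repeated squaring: 350^2≡245, 350^4≡145, 350^8≡67, 350^16≡497, 350^32≡4, 350^64≡16 (mod 499).
350^125 = 350^(64+32+16+8+4+1) ≡ 291 (mod 499).
Check: 291² = 84681 ≡ 350 (mod 499). The two roots are 208 and 291.

208, 291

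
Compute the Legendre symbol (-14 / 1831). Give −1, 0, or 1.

First reduce: -14 ≡ 1817 (mod 1831).
Reciprocity: 1817 ≡ 1 and 1831 ≡ 3 (mod 4), so (1817/1831) = +(1831/1817).
Reduce top mod 1817: now compute (14/1817).
Pull out 2: since 1817 ≡ 1 (mod 8), (2/1817) = +1.
Reciprocity: 7 ≡ 3 and 1817 ≡ 1 (mod 4), so (7/1817) = +(1817/7).
Reduce top mod 7: now compute (4/7).
Pull out 2^2: since 7 ≡ 7 (mod 8), (2/7) = +1, so (2/7)^2 = +1.
Reached (1/7) = 1. Collecting the sign flips along the way, the symbol is +1.

1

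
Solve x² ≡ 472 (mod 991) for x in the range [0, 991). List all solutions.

268, 723

Since 991 ≡ 3 (mod 4), a square root of 472 is 472^((991+1)/4) = 472^248 mod 991.
Repeated squaring: 472^2≡800, 472^4≡805, 472^8≡902, 472^16≡984, 472^32≡49, 472^64≡419, 472^128≡154 (mod 991).
472^248 = 472^(128+64+32+16+8) ≡ 268 (mod 991).
Check: 268² = 71824 ≡ 472 (mod 991). The two roots are 268 and 723.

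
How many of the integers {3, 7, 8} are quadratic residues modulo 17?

(3/17) = -1 → non-residue.
(7/17) = -1 → non-residue.
(8/17) = +1 → QR.
Total quadratic residues among the 3: 1.

1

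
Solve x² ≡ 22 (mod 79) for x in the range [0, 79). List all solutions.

38, 41

Since 79 ≡ 3 (mod 4), a square root of 22 is 22^((79+1)/4) = 22^20 mod 79.
Repeated squaring: 22^2≡10, 22^4≡21, 22^8≡46, 22^16≡62 (mod 79).
22^20 = 22^(16+4) ≡ 38 (mod 79).
Check: 38² = 1444 ≡ 22 (mod 79). The two roots are 38 and 41.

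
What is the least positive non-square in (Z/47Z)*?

(2/47) = +1, so 2 is a residue.
(3/47) = +1, so 3 is a residue.
(4/47) = +1, so 4 is a residue.
(5/47) = −1, so 5 is the smallest positive non-residue mod 47.

5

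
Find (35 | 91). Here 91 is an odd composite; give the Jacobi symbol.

Reciprocity: 35 ≡ 3 and 91 ≡ 3 (mod 4), so (35/91) = −(91/35).
Reduce top mod 35: now compute (21/35).
Reciprocity: 21 ≡ 1 and 35 ≡ 3 (mod 4), so (21/35) = +(35/21).
Reduce top mod 21: now compute (14/21).
Pull out 2: since 21 ≡ 5 (mod 8), (2/21) = -1.
Reciprocity: 7 ≡ 3 and 21 ≡ 1 (mod 4), so (7/21) = +(21/7).
Reduce top mod 7: now compute (0/7).
Top reduces to 0: gcd > 1, so the symbol is 0.

0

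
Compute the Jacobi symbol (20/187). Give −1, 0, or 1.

Pull out 2^2: since 187 ≡ 3 (mod 8), (2/187) = -1, so (2/187)^2 = +1.
Reciprocity: 5 ≡ 1 and 187 ≡ 3 (mod 4), so (5/187) = +(187/5).
Reduce top mod 5: now compute (2/5).
Pull out 2: since 5 ≡ 5 (mod 8), (2/5) = -1.
Reached (1/5) = 1. Collecting the sign flips along the way, the symbol is -1.

-1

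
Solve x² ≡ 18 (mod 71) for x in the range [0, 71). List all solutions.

Since 71 ≡ 3 (mod 4), a square root of 18 is 18^((71+1)/4) = 18^18 mod 71.
Repeated squaring: 18^2≡40, 18^4≡38, 18^8≡24, 18^16≡8 (mod 71).
18^18 = 18^(16+2) ≡ 36 (mod 71).
Check: 36² = 1296 ≡ 18 (mod 71). The two roots are 35 and 36.

35, 36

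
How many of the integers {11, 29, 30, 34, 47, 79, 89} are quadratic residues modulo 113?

(11/113) = +1 → QR.
(29/113) = -1 → non-residue.
(30/113) = +1 → QR.
(34/113) = -1 → non-residue.
(47/113) = -1 → non-residue.
(79/113) = -1 → non-residue.
(89/113) = -1 → non-residue.
Total quadratic residues among the 7: 2.

2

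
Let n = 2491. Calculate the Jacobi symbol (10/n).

-1

Pull out 2: since 2491 ≡ 3 (mod 8), (2/2491) = -1.
Reciprocity: 5 ≡ 1 and 2491 ≡ 3 (mod 4), so (5/2491) = +(2491/5).
Reduce top mod 5: now compute (1/5).
Reached (1/5) = 1. Collecting the sign flips along the way, the symbol is -1.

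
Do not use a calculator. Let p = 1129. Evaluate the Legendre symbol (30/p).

Pull out 2: since 1129 ≡ 1 (mod 8), (2/1129) = +1.
Reciprocity: 15 ≡ 3 and 1129 ≡ 1 (mod 4), so (15/1129) = +(1129/15).
Reduce top mod 15: now compute (4/15).
Pull out 2^2: since 15 ≡ 7 (mod 8), (2/15) = +1, so (2/15)^2 = +1.
Reached (1/15) = 1. Collecting the sign flips along the way, the symbol is +1.

1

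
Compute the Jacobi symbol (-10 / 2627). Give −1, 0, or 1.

First reduce: -10 ≡ 2617 (mod 2627).
Reciprocity: 2617 ≡ 1 and 2627 ≡ 3 (mod 4), so (2617/2627) = +(2627/2617).
Reduce top mod 2617: now compute (10/2617).
Pull out 2: since 2617 ≡ 1 (mod 8), (2/2617) = +1.
Reciprocity: 5 ≡ 1 and 2617 ≡ 1 (mod 4), so (5/2617) = +(2617/5).
Reduce top mod 5: now compute (2/5).
Pull out 2: since 5 ≡ 5 (mod 8), (2/5) = -1.
Reached (1/5) = 1. Collecting the sign flips along the way, the symbol is -1.

-1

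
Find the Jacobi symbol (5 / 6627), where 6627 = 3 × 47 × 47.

Reciprocity: 5 ≡ 1 and 6627 ≡ 3 (mod 4), so (5/6627) = +(6627/5).
Reduce top mod 5: now compute (2/5).
Pull out 2: since 5 ≡ 5 (mod 8), (2/5) = -1.
Reached (1/5) = 1. Collecting the sign flips along the way, the symbol is -1.

-1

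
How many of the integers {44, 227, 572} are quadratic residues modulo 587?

(44/587) = -1 → non-residue.
(227/587) = -1 → non-residue.
(572/587) = +1 → QR.
Total quadratic residues among the 3: 1.

1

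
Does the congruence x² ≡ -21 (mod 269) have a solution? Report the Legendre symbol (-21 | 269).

1

First reduce: -21 ≡ 248 (mod 269).
Pull out 2^3: since 269 ≡ 5 (mod 8), (2/269) = -1, so (2/269)^3 = -1.
Reciprocity: 31 ≡ 3 and 269 ≡ 1 (mod 4), so (31/269) = +(269/31).
Reduce top mod 31: now compute (21/31).
Reciprocity: 21 ≡ 1 and 31 ≡ 3 (mod 4), so (21/31) = +(31/21).
Reduce top mod 21: now compute (10/21).
Pull out 2: since 21 ≡ 5 (mod 8), (2/21) = -1.
Reciprocity: 5 ≡ 1 and 21 ≡ 1 (mod 4), so (5/21) = +(21/5).
Reduce top mod 5: now compute (1/5).
Reached (1/5) = 1. Collecting the sign flips along the way, the symbol is +1.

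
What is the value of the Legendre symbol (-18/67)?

First reduce: -18 ≡ 49 (mod 67).
Reciprocity: 49 ≡ 1 and 67 ≡ 3 (mod 4), so (49/67) = +(67/49).
Reduce top mod 49: now compute (18/49).
Pull out 2: since 49 ≡ 1 (mod 8), (2/49) = +1.
Reciprocity: 9 ≡ 1 and 49 ≡ 1 (mod 4), so (9/49) = +(49/9).
Reduce top mod 9: now compute (4/9).
Pull out 2^2: since 9 ≡ 1 (mod 8), (2/9) = +1, so (2/9)^2 = +1.
Reached (1/9) = 1. Collecting the sign flips along the way, the symbol is +1.

1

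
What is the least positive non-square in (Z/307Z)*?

(2/307) = −1, so 2 is the smallest positive non-residue mod 307.

2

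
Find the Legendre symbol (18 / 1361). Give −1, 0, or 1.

Pull out 2: since 1361 ≡ 1 (mod 8), (2/1361) = +1.
Reciprocity: 9 ≡ 1 and 1361 ≡ 1 (mod 4), so (9/1361) = +(1361/9).
Reduce top mod 9: now compute (2/9).
Pull out 2: since 9 ≡ 1 (mod 8), (2/9) = +1.
Reached (1/9) = 1. Collecting the sign flips along the way, the symbol is +1.

1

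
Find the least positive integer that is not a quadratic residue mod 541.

2

(2/541) = −1, so 2 is the smallest positive non-residue mod 541.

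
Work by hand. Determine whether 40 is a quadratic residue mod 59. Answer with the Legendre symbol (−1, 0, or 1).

-1

Euler's criterion: (40/59) ≡ 40^29 (mod 59).
40^2 ≡ 7 (mod 59)
40^4 ≡ 49 (mod 59)
40^8 ≡ 41 (mod 59)
40^16 ≡ 29 (mod 59)
40^29 = 40^(16+8+4+1) ≡ 58 (mod 59).
Result is 58 ≡ −1, so (40/59) = −1.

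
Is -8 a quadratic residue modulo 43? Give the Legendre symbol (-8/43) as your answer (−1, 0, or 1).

1

First reduce: -8 ≡ 35 (mod 43).
Reciprocity: 35 ≡ 3 and 43 ≡ 3 (mod 4), so (35/43) = −(43/35).
Reduce top mod 35: now compute (8/35).
Pull out 2^3: since 35 ≡ 3 (mod 8), (2/35) = -1, so (2/35)^3 = -1.
Reached (1/35) = 1. Collecting the sign flips along the way, the symbol is +1.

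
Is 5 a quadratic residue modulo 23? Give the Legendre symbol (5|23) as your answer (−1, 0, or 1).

-1

Reciprocity: 5 ≡ 1 and 23 ≡ 3 (mod 4), so (5/23) = +(23/5).
Reduce top mod 5: now compute (3/5).
Reciprocity: 3 ≡ 3 and 5 ≡ 1 (mod 4), so (3/5) = +(5/3).
Reduce top mod 3: now compute (2/3).
Pull out 2: since 3 ≡ 3 (mod 8), (2/3) = -1.
Reached (1/3) = 1. Collecting the sign flips along the way, the symbol is -1.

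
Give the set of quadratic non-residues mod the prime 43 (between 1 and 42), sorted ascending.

2, 3, 5, 7, 8, 12, 18, 19, 20, 22, 26, 27, 28, 29, 30, 32, 33, 34, 37, 39, 42

Square k = 1,…,21 (k and 43−k give the same square):
1²=1, 2²=4, 3²=9, 4²=16, 5²=25, 6²=36, 7²≡6, 8²≡21, 9²≡38, 10²≡14, 11²≡35, 12²≡15, 13²≡40, 14²≡24, 15²≡10, 16²≡41, 17²≡31, 18²≡23, 19²≡17, 20²≡13, 21²≡11 (mod 43).
The residues are {1, 4, 6, 9, 10, 11, 13, 14, 15, 16, 17, 21, 23, 24, 25, 31, 35, 36, 38, 40, 41}; the non-residues are the remaining 21 nonzero classes.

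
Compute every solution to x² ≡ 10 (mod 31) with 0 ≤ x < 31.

14, 17

Since 31 ≡ 3 (mod 4), a square root of 10 is 10^((31+1)/4) = 10^8 mod 31.
Repeated squaring: 10^2≡7, 10^4≡18, 10^8≡14 (mod 31).
10^8 = 10^(8) ≡ 14 (mod 31).
Check: 14² = 196 ≡ 10 (mod 31). The two roots are 14 and 17.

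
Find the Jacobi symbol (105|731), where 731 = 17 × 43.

1

Reciprocity: 105 ≡ 1 and 731 ≡ 3 (mod 4), so (105/731) = +(731/105).
Reduce top mod 105: now compute (101/105).
Reciprocity: 101 ≡ 1 and 105 ≡ 1 (mod 4), so (101/105) = +(105/101).
Reduce top mod 101: now compute (4/101).
Pull out 2^2: since 101 ≡ 5 (mod 8), (2/101) = -1, so (2/101)^2 = +1.
Reached (1/101) = 1. Collecting the sign flips along the way, the symbol is +1.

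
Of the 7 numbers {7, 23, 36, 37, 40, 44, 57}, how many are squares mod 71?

4

(7/71) = -1 → non-residue.
(23/71) = -1 → non-residue.
(36/71) = +1 → QR.
(37/71) = +1 → QR.
(40/71) = +1 → QR.
(44/71) = -1 → non-residue.
(57/71) = +1 → QR.
Total quadratic residues among the 7: 4.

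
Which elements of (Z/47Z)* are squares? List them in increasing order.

Square k = 1,…,23 (k and 47−k give the same square):
1²=1, 2²=4, 3²=9, 4²=16, 5²=25, 6²=36, 7²≡2, 8²≡17, 9²≡34, 10²≡6, 11²≡27, 12²≡3, 13²≡28, 14²≡8, 15²≡37, 16²≡21, 17²≡7, 18²≡42, 19²≡32, 20²≡24, 21²≡18, 22²≡14, 23²≡12 (mod 47).
So the quadratic residues mod 47 are {1, 2, 3, 4, 6, 7, 8, 9, 12, 14, 16, 17, 18, 21, 24, 25, 27, 28, 32, 34, 36, 37, 42}.

1,2,3,4,6,7,8,9,12,14,16,17,18,21,24,25,27,28,32,34,36,37,42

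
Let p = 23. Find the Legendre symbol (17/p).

Euler's criterion: (17/23) ≡ 17^11 (mod 23).
17^2 ≡ 13 (mod 23)
17^4 ≡ 8 (mod 23)
17^8 ≡ 18 (mod 23)
17^11 = 17^(8+2+1) ≡ 22 (mod 23).
Result is 22 ≡ −1, so (17/23) = −1.

-1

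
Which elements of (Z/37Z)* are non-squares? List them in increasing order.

2 5 6 8 13 14 15 17 18 19 20 22 23 24 29 31 32 35

Square k = 1,…,18 (k and 37−k give the same square):
1²=1, 2²=4, 3²=9, 4²=16, 5²=25, 6²=36, 7²≡12, 8²≡27, 9²≡7, 10²≡26, 11²≡10, 12²≡33, 13²≡21, 14²≡11, 15²≡3, 16²≡34, 17²≡30, 18²≡28 (mod 37).
The residues are {1, 3, 4, 7, 9, 10, 11, 12, 16, 21, 25, 26, 27, 28, 30, 33, 34, 36}; the non-residues are the remaining 18 nonzero classes.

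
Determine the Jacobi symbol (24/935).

Pull out 2^3: since 935 ≡ 7 (mod 8), (2/935) = +1, so (2/935)^3 = +1.
Reciprocity: 3 ≡ 3 and 935 ≡ 3 (mod 4), so (3/935) = −(935/3).
Reduce top mod 3: now compute (2/3).
Pull out 2: since 3 ≡ 3 (mod 8), (2/3) = -1.
Reached (1/3) = 1. Collecting the sign flips along the way, the symbol is +1.

1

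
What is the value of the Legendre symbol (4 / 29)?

Pull out 2^2: since 29 ≡ 5 (mod 8), (2/29) = -1, so (2/29)^2 = +1.
Reached (1/29) = 1. Collecting the sign flips along the way, the symbol is +1.

1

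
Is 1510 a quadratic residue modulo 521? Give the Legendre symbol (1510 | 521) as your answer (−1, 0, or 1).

1

Euler's criterion: (1510/521) ≡ 468^260 (mod 521).
468^2 ≡ 204 (mod 521)
468^4 ≡ 457 (mod 521)
468^8 ≡ 449 (mod 521)
468^16 ≡ 495 (mod 521)
468^32 ≡ 155 (mod 521)
468^64 ≡ 59 (mod 521)
468^128 ≡ 355 (mod 521)
468^256 ≡ 464 (mod 521)
468^260 = 468^(256+4) ≡ 1 (mod 521).
Result is 1, so (1510/521) = 1.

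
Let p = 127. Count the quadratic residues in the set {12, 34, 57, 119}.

1

(12/127) = -1 → non-residue.
(34/127) = +1 → QR.
(57/127) = -1 → non-residue.
(119/127) = -1 → non-residue.
Total quadratic residues among the 4: 1.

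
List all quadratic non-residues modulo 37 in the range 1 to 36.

Square k = 1,…,18 (k and 37−k give the same square):
1²=1, 2²=4, 3²=9, 4²=16, 5²=25, 6²=36, 7²≡12, 8²≡27, 9²≡7, 10²≡26, 11²≡10, 12²≡33, 13²≡21, 14²≡11, 15²≡3, 16²≡34, 17²≡30, 18²≡28 (mod 37).
The residues are {1, 3, 4, 7, 9, 10, 11, 12, 16, 21, 25, 26, 27, 28, 30, 33, 34, 36}; the non-residues are the remaining 18 nonzero classes.

2, 5, 6, 8, 13, 14, 15, 17, 18, 19, 20, 22, 23, 24, 29, 31, 32, 35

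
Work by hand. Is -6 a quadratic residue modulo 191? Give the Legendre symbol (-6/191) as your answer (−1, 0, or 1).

-1

First reduce: -6 ≡ 185 (mod 191).
Reciprocity: 185 ≡ 1 and 191 ≡ 3 (mod 4), so (185/191) = +(191/185).
Reduce top mod 185: now compute (6/185).
Pull out 2: since 185 ≡ 1 (mod 8), (2/185) = +1.
Reciprocity: 3 ≡ 3 and 185 ≡ 1 (mod 4), so (3/185) = +(185/3).
Reduce top mod 3: now compute (2/3).
Pull out 2: since 3 ≡ 3 (mod 8), (2/3) = -1.
Reached (1/3) = 1. Collecting the sign flips along the way, the symbol is -1.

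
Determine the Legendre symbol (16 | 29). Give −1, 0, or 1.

1

Euler's criterion: (16/29) ≡ 16^14 (mod 29).
16^2 ≡ 24 (mod 29)
16^4 ≡ 25 (mod 29)
16^8 ≡ 16 (mod 29)
16^14 = 16^(8+4+2) ≡ 1 (mod 29).
Result is 1, so (16/29) = 1.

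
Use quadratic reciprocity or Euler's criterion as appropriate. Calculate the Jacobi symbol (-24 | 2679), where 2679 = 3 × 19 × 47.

First reduce: -24 ≡ 2655 (mod 2679).
Reciprocity: 2655 ≡ 3 and 2679 ≡ 3 (mod 4), so (2655/2679) = −(2679/2655).
Reduce top mod 2655: now compute (24/2655).
Pull out 2^3: since 2655 ≡ 7 (mod 8), (2/2655) = +1, so (2/2655)^3 = +1.
Reciprocity: 3 ≡ 3 and 2655 ≡ 3 (mod 4), so (3/2655) = −(2655/3).
Reduce top mod 3: now compute (0/3).
Top reduces to 0: gcd > 1, so the symbol is 0.

0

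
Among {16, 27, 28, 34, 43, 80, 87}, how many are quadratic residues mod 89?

(16/89) = +1 → QR.
(27/89) = -1 → non-residue.
(28/89) = -1 → non-residue.
(34/89) = +1 → QR.
(43/89) = -1 → non-residue.
(80/89) = +1 → QR.
(87/89) = +1 → QR.
Total quadratic residues among the 7: 4.

4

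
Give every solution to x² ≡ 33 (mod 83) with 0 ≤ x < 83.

Since 83 ≡ 3 (mod 4), a square root of 33 is 33^((83+1)/4) = 33^21 mod 83.
Repeated squaring: 33^2≡10, 33^4≡17, 33^8≡40, 33^16≡23 (mod 83).
33^21 = 33^(16+4+1) ≡ 38 (mod 83).
Check: 38² = 1444 ≡ 33 (mod 83). The two roots are 38 and 45.

38, 45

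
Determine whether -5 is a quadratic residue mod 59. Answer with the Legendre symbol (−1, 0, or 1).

-1

Euler's criterion: (-5/59) ≡ 54^29 (mod 59).
54^2 ≡ 25 (mod 59)
54^4 ≡ 35 (mod 59)
54^8 ≡ 45 (mod 59)
54^16 ≡ 19 (mod 59)
54^29 = 54^(16+8+4+1) ≡ 58 (mod 59).
Result is 58 ≡ −1, so (-5/59) = −1.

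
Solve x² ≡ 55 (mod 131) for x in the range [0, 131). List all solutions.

Since 131 ≡ 3 (mod 4), a square root of 55 is 55^((131+1)/4) = 55^33 mod 131.
Repeated squaring: 55^2≡12, 55^4≡13, 55^8≡38, 55^16≡3, 55^32≡9 (mod 131).
55^33 = 55^(32+1) ≡ 102 (mod 131).
Check: 102² = 10404 ≡ 55 (mod 131). The two roots are 29 and 102.

29, 102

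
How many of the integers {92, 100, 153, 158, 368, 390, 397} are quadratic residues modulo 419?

3

(92/419) = +1 → QR.
(100/419) = +1 → QR.
(153/419) = -1 → non-residue.
(158/419) = -1 → non-residue.
(368/419) = +1 → QR.
(390/419) = -1 → non-residue.
(397/419) = -1 → non-residue.
Total quadratic residues among the 7: 3.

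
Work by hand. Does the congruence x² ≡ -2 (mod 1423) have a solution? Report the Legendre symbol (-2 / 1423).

First reduce: -2 ≡ 1421 (mod 1423).
Reciprocity: 1421 ≡ 1 and 1423 ≡ 3 (mod 4), so (1421/1423) = +(1423/1421).
Reduce top mod 1421: now compute (2/1421).
Pull out 2: since 1421 ≡ 5 (mod 8), (2/1421) = -1.
Reached (1/1421) = 1. Collecting the sign flips along the way, the symbol is -1.

-1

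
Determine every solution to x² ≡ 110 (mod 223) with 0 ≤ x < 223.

35, 188

Since 223 ≡ 3 (mod 4), a square root of 110 is 110^((223+1)/4) = 110^56 mod 223.
Repeated squaring: 110^2≡58, 110^4≡19, 110^8≡138, 110^16≡89, 110^32≡116 (mod 223).
110^56 = 110^(32+16+8) ≡ 188 (mod 223).
Check: 188² = 35344 ≡ 110 (mod 223). The two roots are 35 and 188.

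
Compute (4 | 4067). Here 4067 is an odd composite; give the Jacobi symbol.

Pull out 2^2: since 4067 ≡ 3 (mod 8), (2/4067) = -1, so (2/4067)^2 = +1.
Reached (1/4067) = 1. Collecting the sign flips along the way, the symbol is +1.

1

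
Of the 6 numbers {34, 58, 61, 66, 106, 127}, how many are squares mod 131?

3

(34/131) = +1 → QR.
(58/131) = +1 → QR.
(61/131) = +1 → QR.
(66/131) = -1 → non-residue.
(106/131) = -1 → non-residue.
(127/131) = -1 → non-residue.
Total quadratic residues among the 6: 3.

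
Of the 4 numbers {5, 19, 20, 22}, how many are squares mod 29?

(5/29) = +1 → QR.
(19/29) = -1 → non-residue.
(20/29) = +1 → QR.
(22/29) = +1 → QR.
Total quadratic residues among the 4: 3.

3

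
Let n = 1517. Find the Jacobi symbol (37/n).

0

Reciprocity: 37 ≡ 1 and 1517 ≡ 1 (mod 4), so (37/1517) = +(1517/37).
Reduce top mod 37: now compute (0/37).
Top reduces to 0: gcd > 1, so the symbol is 0.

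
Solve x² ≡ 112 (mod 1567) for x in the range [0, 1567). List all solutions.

388, 1179

Since 1567 ≡ 3 (mod 4), a square root of 112 is 112^((1567+1)/4) = 112^392 mod 1567.
Repeated squaring: 112^2≡8, 112^4≡64, 112^8≡962, 112^16≡914, 112^32≡185, 112^64≡1318, 112^128≡888, 112^256≡343 (mod 1567).
112^392 = 112^(256+128+8) ≡ 1179 (mod 1567).
Check: 1179² = 1390041 ≡ 112 (mod 1567). The two roots are 388 and 1179.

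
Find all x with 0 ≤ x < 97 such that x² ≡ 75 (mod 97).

97 ≡ 1 (mod 4), so we find a root by search.
Trying successive values, 47² = 2209 ≡ 75 (mod 97). The other root is 97 − 47 = 50.

47, 50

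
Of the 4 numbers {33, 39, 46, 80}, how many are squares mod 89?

2

(33/89) = -1 → non-residue.
(39/89) = +1 → QR.
(46/89) = -1 → non-residue.
(80/89) = +1 → QR.
Total quadratic residues among the 4: 2.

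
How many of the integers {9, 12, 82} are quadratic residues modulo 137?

1

(9/137) = +1 → QR.
(12/137) = -1 → non-residue.
(82/137) = -1 → non-residue.
Total quadratic residues among the 3: 1.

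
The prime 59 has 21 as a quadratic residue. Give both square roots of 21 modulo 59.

Since 59 ≡ 3 (mod 4), a square root of 21 is 21^((59+1)/4) = 21^15 mod 59.
Repeated squaring: 21^2≡28, 21^4≡17, 21^8≡53 (mod 59).
21^15 = 21^(8+4+2+1) ≡ 27 (mod 59).
Check: 27² = 729 ≡ 21 (mod 59). The two roots are 27 and 32.

27, 32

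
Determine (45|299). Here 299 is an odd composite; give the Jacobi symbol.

Reciprocity: 45 ≡ 1 and 299 ≡ 3 (mod 4), so (45/299) = +(299/45).
Reduce top mod 45: now compute (29/45).
Reciprocity: 29 ≡ 1 and 45 ≡ 1 (mod 4), so (29/45) = +(45/29).
Reduce top mod 29: now compute (16/29).
Pull out 2^4: since 29 ≡ 5 (mod 8), (2/29) = -1, so (2/29)^4 = +1.
Reached (1/29) = 1. Collecting the sign flips along the way, the symbol is +1.

1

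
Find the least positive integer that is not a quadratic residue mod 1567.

3

(2/1567) = +1, so 2 is a residue.
(3/1567) = −1, so 3 is the smallest positive non-residue mod 1567.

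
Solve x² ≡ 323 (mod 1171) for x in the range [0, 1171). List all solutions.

Since 1171 ≡ 3 (mod 4), a square root of 323 is 323^((1171+1)/4) = 323^293 mod 1171.
Repeated squaring: 323^2≡110, 323^4≡390, 323^8≡1041, 323^16≡506, 323^32≡758, 323^64≡774, 323^128≡695, 323^256≡573 (mod 1171).
323^293 = 323^(256+32+4+1) ≡ 591 (mod 1171).
Check: 591² = 349281 ≡ 323 (mod 1171). The two roots are 580 and 591.

580, 591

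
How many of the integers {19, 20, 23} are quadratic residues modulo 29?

2

(19/29) = -1 → non-residue.
(20/29) = +1 → QR.
(23/29) = +1 → QR.
Total quadratic residues among the 3: 2.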